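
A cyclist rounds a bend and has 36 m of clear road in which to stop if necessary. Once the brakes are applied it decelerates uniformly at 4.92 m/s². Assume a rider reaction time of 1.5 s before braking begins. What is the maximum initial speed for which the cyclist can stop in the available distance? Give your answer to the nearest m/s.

Maximum speed ≈ 13 m/s

Stopping distance: v·t_r + v²/(2a) = 36 with t_r = 1.5 s and a = 4.920 m/s².
So v² + 14.760 v − 354.24 = 0.
Positive root: v = −a·t_r + √((a·t_r)² + 2a·d) = −7.380 + √(54.464 + 354.24) = 12.8364 m/s.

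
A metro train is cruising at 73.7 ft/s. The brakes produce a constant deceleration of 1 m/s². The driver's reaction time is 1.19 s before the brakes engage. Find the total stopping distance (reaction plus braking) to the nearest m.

Total stopping distance ≈ 279 m

73.7 ft/s × 0.3048 = 22.4638 m/s.
Reaction distance = v·t_r = 22.4638 × 1.19 = 26.732 m.
Braking distance = v²/(2a) = 22.4638² / (2 × 1.000) = 504.622 / 2.000 = 252.311 m.
Total = 26.732 + 252.311 = 279.043 m.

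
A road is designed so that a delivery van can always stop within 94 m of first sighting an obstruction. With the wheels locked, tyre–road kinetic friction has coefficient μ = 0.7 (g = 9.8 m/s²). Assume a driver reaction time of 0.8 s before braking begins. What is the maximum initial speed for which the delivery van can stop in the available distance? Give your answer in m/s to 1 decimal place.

a = μg = 0.7 × 9.8 = 6.860 m/s².
Stopping distance: v·t_r + v²/(2a) = 94 with t_r = 0.8 s and a = 6.860 m/s².
So v² + 10.976 v − 1289.68 = 0.
Positive root: v = −a·t_r + √((a·t_r)² + 2a·d) = −5.488 + √(30.118 + 1289.68) = 30.8410 m/s.

Maximum speed ≈ 30.8 m/s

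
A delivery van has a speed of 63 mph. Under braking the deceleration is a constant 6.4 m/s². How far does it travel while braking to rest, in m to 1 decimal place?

63 mph × 0.44704 = 28.1635 m/s.
Braking distance = v²/(2a) = 28.1635² / (2 × 6.400) = 793.183 / 12.800 = 61.967 m.

Braking distance ≈ 62.0 m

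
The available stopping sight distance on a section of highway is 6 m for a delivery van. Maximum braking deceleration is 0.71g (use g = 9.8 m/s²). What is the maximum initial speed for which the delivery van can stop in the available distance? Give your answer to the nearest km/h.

a = 0.71 × 9.8 = 6.958 m/s².
v²/(2a) = d ⇒ v = √(2 × 6.958 × 6) = √83.50 = 9.1378 m/s.
9.1378 m/s × 3.6 = 32.896 km/h.

Maximum speed ≈ 33 km/h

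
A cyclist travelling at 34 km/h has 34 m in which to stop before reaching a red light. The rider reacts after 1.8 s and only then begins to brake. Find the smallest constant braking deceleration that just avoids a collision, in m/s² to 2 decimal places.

34 km/h ÷ 3.6 = 9.4444 m/s.
Distance covered during reaction = 9.4444 × 1.8 = 17.000 m.
Distance available for braking: 34 − 17.000 = 17.000 m.
v² = 2a·d ⇒ a = v²/(2d) = 9.4444² / (2 × 17.000) = 89.197 / 34.000 = 2.6234 m/s².

Required deceleration ≈ 2.62 m/s²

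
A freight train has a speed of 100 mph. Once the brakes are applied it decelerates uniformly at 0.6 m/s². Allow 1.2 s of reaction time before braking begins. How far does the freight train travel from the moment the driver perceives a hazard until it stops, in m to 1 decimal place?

100 mph × 0.44704 = 44.7040 m/s.
Reaction distance = v·t_r = 44.7040 × 1.2 = 53.645 m.
Braking distance = v²/(2a) = 44.7040² / (2 × 0.600) = 1998.448 / 1.200 = 1665.373 m.
Total = 53.645 + 1665.373 = 1719.018 m.

Total stopping distance ≈ 1719.0 m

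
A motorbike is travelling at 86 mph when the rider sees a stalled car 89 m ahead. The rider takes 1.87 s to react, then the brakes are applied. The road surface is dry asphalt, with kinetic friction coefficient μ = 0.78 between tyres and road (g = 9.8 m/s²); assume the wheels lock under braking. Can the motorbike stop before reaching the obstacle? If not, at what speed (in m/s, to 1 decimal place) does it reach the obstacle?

No — it strikes the obstacle at 34.9 m/s

86 mph × 0.44704 = 38.4454 m/s.
a = μg = 0.78 × 9.8 = 7.644 m/s².
Reaction distance = 38.4454 × 1.87 = 71.893 m.
Braking distance needed to stop: v²/(2a) = 1478.049 / 15.288 = 96.680 m, so total needed = 71.893 + 96.680 = 168.573 m > 89 m — it cannot stop.
Distance remaining when braking begins: 89 − 71.893 = 17.107 m.
v² = v₀² − 2a·d = 1478.049 − 2 × 7.644 × 17.107 = 1216.517 m²/s².
v = √1216.517 = 34.879 m/s.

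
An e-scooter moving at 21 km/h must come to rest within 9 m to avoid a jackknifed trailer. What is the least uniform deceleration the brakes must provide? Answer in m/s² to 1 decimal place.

21 km/h ÷ 3.6 = 5.8333 m/s.
v² = 2a·d ⇒ a = v²/(2d) = 5.8333² / (2 × 9.000) = 34.027 / 18.000 = 1.8904 m/s².

Required deceleration ≈ 1.9 m/s²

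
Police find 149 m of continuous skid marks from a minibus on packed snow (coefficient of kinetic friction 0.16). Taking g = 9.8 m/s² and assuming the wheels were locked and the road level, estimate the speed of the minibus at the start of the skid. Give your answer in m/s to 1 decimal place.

Deceleration a = μg = 0.16 × 9.8 = 1.568 m/s².
v = √(2a·d) = √(2 × 1.568 × 149) = √467.264 = 21.6163 m/s.

Initial speed ≈ 21.6 m/s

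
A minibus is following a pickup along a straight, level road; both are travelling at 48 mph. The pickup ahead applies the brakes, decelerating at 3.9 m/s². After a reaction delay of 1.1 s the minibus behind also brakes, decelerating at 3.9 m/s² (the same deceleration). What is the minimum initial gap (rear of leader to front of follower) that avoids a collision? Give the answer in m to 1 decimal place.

Minimum gap ≈ 23.6 m

48 mph × 0.44704 = 21.4579 m/s.
Leader travels v²/(2a_L) = 460.441 / 7.800 = 59.031 m before stopping.
Follower covers v·t_r = 21.4579 × 1.1 = 23.604 m while reacting, then v²/(2a_F) = 460.441 / 7.800 = 59.031 m while braking, for a total of 23.604 + 59.031 = 82.635 m.
Since a_F ≤ a_L and the follower starts braking later, the follower is never slower than the leader, so the closest approach is when both have stopped.
Minimum gap = 82.635 − 59.031 = 23.604 m.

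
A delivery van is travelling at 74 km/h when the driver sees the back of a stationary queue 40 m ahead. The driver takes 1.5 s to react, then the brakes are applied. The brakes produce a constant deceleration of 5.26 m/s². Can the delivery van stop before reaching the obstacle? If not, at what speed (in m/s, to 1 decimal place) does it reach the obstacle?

No — it strikes the obstacle at 18.1 m/s

74 km/h ÷ 3.6 = 20.5556 m/s.
Reaction distance = 20.5556 × 1.5 = 30.833 m.
Braking distance needed to stop: v²/(2a) = 422.533 / 10.520 = 40.165 m, so total needed = 30.833 + 40.165 = 70.998 m > 40 m — it cannot stop.
Distance remaining when braking begins: 40 − 30.833 = 9.167 m.
v² = v₀² − 2a·d = 422.533 − 2 × 5.260 × 9.167 = 326.096 m²/s².
v = √326.096 = 18.058 m/s.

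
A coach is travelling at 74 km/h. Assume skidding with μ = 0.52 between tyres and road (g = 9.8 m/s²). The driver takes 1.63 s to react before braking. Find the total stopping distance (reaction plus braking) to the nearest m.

Total stopping distance ≈ 75 m

74 km/h ÷ 3.6 = 20.5556 m/s.
a = μg = 0.52 × 9.8 = 5.096 m/s².
Reaction distance = v·t_r = 20.5556 × 1.63 = 33.506 m.
Braking distance = v²/(2a) = 20.5556² / (2 × 5.096) = 422.533 / 10.192 = 41.457 m.
Total = 33.506 + 41.457 = 74.963 m.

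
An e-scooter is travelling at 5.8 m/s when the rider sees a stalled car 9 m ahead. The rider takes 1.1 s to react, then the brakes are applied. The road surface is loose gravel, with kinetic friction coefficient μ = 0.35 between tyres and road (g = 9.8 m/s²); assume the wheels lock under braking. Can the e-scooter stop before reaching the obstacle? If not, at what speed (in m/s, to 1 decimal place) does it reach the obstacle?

No — it strikes the obstacle at 4.0 m/s

a = μg = 0.35 × 9.8 = 3.430 m/s².
Reaction distance = 5.8000 × 1.1 = 6.380 m.
Braking distance needed to stop: v²/(2a) = 33.640 / 6.860 = 4.904 m, so total needed = 6.380 + 4.904 = 11.284 m > 9 m — it cannot stop.
Distance remaining when braking begins: 9 − 6.380 = 2.620 m.
v² = v₀² − 2a·d = 33.640 − 2 × 3.430 × 2.620 = 15.667 m²/s².
v = √15.667 = 3.958 m/s.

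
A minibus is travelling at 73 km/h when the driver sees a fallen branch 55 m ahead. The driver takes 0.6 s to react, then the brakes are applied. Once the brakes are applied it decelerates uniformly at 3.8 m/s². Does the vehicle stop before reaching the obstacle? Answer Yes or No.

73 km/h ÷ 3.6 = 20.2778 m/s.
Reaction distance = 20.2778 × 0.6 = 12.167 m.
Braking distance = v²/(2a) = 411.189 / 7.600 = 54.104 m.
Total stopping distance = 12.167 + 54.104 = 66.271 m, vs 55 m available — it cannot stop in time and overshoots by 66.271 − 55 = 11.271 m.

No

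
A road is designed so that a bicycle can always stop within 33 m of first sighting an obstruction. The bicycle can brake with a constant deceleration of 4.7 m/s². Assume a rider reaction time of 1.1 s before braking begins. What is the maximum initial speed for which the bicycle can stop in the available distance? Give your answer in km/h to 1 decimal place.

Stopping distance: v·t_r + v²/(2a) = 33 with t_r = 1.1 s and a = 4.700 m/s².
So v² + 10.340 v − 310.20 = 0.
Positive root: v = −a·t_r + √((a·t_r)² + 2a·d) = −5.170 + √(26.729 + 310.20) = 13.1856 m/s.
13.1856 m/s × 3.6 = 47.468 km/h.

Maximum speed ≈ 47.5 km/h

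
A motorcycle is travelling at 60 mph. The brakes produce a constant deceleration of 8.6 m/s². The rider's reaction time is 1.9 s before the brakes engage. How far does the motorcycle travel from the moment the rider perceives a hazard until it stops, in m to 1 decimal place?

Total stopping distance ≈ 92.8 m

60 mph × 0.44704 = 26.8224 m/s.
Reaction distance = v·t_r = 26.8224 × 1.9 = 50.963 m.
Braking distance = v²/(2a) = 26.8224² / (2 × 8.600) = 719.441 / 17.200 = 41.828 m.
Total = 50.963 + 41.828 = 92.791 m.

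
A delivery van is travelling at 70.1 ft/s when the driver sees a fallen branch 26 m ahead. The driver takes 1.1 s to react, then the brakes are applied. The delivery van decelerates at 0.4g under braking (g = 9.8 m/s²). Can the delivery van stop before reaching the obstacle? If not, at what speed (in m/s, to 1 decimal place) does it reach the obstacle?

70.1 ft/s × 0.3048 = 21.3665 m/s.
a = 0.4 × 9.8 = 3.920 m/s².
Reaction distance = 21.3665 × 1.1 = 23.503 m.
Braking distance needed to stop: v²/(2a) = 456.527 / 7.840 = 58.230 m, so total needed = 23.503 + 58.230 = 81.733 m > 26 m — it cannot stop.
Distance remaining when braking begins: 26 − 23.503 = 2.497 m.
v² = v₀² − 2a·d = 456.527 − 2 × 3.920 × 2.497 = 436.951 m²/s².
v = √436.951 = 20.903 m/s.

No — it strikes the obstacle at 20.9 m/s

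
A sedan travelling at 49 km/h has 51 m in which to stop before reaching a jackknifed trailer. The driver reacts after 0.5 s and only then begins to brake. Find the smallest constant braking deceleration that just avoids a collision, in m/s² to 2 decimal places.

49 km/h ÷ 3.6 = 13.6111 m/s.
Distance covered during reaction = 13.6111 × 0.5 = 6.806 m.
Distance available for braking: 51 − 6.806 = 44.194 m.
v² = 2a·d ⇒ a = v²/(2d) = 13.6111² / (2 × 44.194) = 185.262 / 88.388 = 2.0960 m/s².

Required deceleration ≈ 2.10 m/s²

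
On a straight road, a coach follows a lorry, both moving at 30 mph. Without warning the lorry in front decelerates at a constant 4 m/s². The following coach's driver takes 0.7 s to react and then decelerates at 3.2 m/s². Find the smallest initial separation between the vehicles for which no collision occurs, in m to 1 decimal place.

30 mph × 0.44704 = 13.4112 m/s.
Leader travels v²/(2a_L) = 179.860 / 8.000 = 22.483 m before stopping.
Follower covers v·t_r = 13.4112 × 0.7 = 9.388 m while reacting, then v²/(2a_F) = 179.860 / 6.400 = 28.103 m while braking, for a total of 9.388 + 28.103 = 37.491 m.
Since a_F ≤ a_L and the follower starts braking later, the follower is never slower than the leader, so the closest approach is when both have stopped.
Minimum gap = 37.491 − 22.483 = 15.008 m.

Minimum gap ≈ 15.0 m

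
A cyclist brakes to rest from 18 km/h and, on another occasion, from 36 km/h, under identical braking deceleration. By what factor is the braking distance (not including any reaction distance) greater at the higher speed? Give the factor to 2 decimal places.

Braking distance d = v²/(2a), so with a fixed, d ∝ v².
Factor = (36/18)² = 2.0000² = 4.0000.

Factor ≈ 4.00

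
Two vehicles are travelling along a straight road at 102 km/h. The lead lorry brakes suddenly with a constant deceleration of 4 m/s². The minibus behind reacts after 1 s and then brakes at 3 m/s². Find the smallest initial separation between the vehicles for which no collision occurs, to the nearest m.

Minimum gap ≈ 62 m

102 km/h ÷ 3.6 = 28.3333 m/s.
Leader travels v²/(2a_L) = 802.776 / 8.000 = 100.347 m before stopping.
Follower covers v·t_r = 28.3333 × 1 = 28.333 m while reacting, then v²/(2a_F) = 802.776 / 6.000 = 133.796 m while braking, for a total of 28.333 + 133.796 = 162.129 m.
Since a_F ≤ a_L and the follower starts braking later, the follower is never slower than the leader, so the closest approach is when both have stopped.
Minimum gap = 162.129 − 100.347 = 61.782 m.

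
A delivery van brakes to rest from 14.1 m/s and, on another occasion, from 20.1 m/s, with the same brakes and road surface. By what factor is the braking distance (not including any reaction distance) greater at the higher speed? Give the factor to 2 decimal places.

Braking distance d = v²/(2a), so with a fixed, d ∝ v².
Factor = (20.1/14.1)² = 1.4255² = 2.0321.

Factor ≈ 2.03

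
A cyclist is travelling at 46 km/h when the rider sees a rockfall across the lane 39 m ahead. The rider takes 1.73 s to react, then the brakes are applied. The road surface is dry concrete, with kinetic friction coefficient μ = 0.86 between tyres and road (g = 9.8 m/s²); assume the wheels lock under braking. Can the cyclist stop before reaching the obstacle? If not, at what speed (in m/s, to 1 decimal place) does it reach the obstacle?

Yes — it stops about 7.2 m short of the obstacle, so it never reaches it

46 km/h ÷ 3.6 = 12.7778 m/s.
a = μg = 0.86 × 9.8 = 8.428 m/s².
Reaction distance = 12.7778 × 1.73 = 22.106 m.
Braking distance = v²/(2a) = 163.272 / 16.856 = 9.686 m.
Total stopping distance = 22.106 + 9.686 = 31.792 m, vs 39 m available — it stops with 39 − 31.792 = 7.208 m to spare.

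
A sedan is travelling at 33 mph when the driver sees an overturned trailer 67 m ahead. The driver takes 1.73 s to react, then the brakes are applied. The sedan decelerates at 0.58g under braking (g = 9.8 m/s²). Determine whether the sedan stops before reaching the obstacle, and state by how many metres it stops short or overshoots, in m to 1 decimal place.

33 mph × 0.44704 = 14.7523 m/s.
a = 0.58 × 9.8 = 5.684 m/s².
Reaction distance = 14.7523 × 1.73 = 25.521 m.
Braking distance = v²/(2a) = 217.630 / 11.368 = 19.144 m.
Total stopping distance = 25.521 + 19.144 = 44.665 m, vs 67 m available — it stops with 67 − 44.665 = 22.335 m to spare.

Yes — it stops 22.3 m short of the obstacle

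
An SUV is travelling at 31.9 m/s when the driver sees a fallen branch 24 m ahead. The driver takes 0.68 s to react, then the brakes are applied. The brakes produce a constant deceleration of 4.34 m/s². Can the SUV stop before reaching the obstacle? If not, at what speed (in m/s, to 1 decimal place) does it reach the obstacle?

Reaction distance = 31.9000 × 0.68 = 21.692 m.
Braking distance needed to stop: v²/(2a) = 1017.610 / 8.680 = 117.236 m, so total needed = 21.692 + 117.236 = 138.928 m > 24 m — it cannot stop.
Distance remaining when braking begins: 24 − 21.692 = 2.308 m.
v² = v₀² − 2a·d = 1017.610 − 2 × 4.340 × 2.308 = 997.577 m²/s².
v = √997.577 = 31.584 m/s.

No — it strikes the obstacle at 31.6 m/s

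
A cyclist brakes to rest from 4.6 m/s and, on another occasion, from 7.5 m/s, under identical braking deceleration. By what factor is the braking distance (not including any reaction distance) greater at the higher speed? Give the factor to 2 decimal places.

Factor ≈ 2.66

Braking distance d = v²/(2a), so with a fixed, d ∝ v².
Factor = (7.5/4.6)² = 1.6304² = 2.6582.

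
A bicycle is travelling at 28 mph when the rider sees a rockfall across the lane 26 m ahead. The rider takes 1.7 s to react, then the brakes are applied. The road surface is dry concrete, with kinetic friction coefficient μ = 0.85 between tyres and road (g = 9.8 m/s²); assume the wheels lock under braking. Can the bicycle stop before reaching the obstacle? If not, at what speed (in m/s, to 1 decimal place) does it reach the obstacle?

No — it strikes the obstacle at 8.8 m/s

28 mph × 0.44704 = 12.5171 m/s.
a = μg = 0.85 × 9.8 = 8.330 m/s².
Reaction distance = 12.5171 × 1.7 = 21.279 m.
Braking distance needed to stop: v²/(2a) = 156.678 / 16.660 = 9.404 m, so total needed = 21.279 + 9.404 = 30.683 m > 26 m — it cannot stop.
Distance remaining when braking begins: 26 − 21.279 = 4.721 m.
v² = v₀² − 2a·d = 156.678 − 2 × 8.330 × 4.721 = 78.026 m²/s².
v = √78.026 = 8.833 m/s.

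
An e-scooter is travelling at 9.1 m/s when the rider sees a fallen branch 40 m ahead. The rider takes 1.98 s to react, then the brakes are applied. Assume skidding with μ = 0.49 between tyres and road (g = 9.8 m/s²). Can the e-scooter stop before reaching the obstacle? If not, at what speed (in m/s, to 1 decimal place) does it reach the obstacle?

a = μg = 0.49 × 9.8 = 4.802 m/s².
Reaction distance = 9.1000 × 1.98 = 18.018 m.
Braking distance = v²/(2a) = 82.810 / 9.604 = 8.622 m.
Total stopping distance = 18.018 + 8.622 = 26.640 m, vs 40 m available — it stops with 40 − 26.640 = 13.360 m to spare.

Yes — it stops about 13.4 m short of the obstacle, so it never reaches it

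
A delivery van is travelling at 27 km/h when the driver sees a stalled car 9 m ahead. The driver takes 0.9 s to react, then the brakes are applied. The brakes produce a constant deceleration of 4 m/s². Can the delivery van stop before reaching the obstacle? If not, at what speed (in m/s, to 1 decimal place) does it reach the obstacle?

No — it strikes the obstacle at 6.2 m/s

27 km/h ÷ 3.6 = 7.5000 m/s.
Reaction distance = 7.5000 × 0.9 = 6.750 m.
Braking distance needed to stop: v²/(2a) = 56.250 / 8.000 = 7.031 m, so total needed = 6.750 + 7.031 = 13.781 m > 9 m — it cannot stop.
Distance remaining when braking begins: 9 − 6.750 = 2.250 m.
v² = v₀² − 2a·d = 56.250 − 2 × 4.000 × 2.250 = 38.250 m²/s².
v = √38.250 = 6.185 m/s.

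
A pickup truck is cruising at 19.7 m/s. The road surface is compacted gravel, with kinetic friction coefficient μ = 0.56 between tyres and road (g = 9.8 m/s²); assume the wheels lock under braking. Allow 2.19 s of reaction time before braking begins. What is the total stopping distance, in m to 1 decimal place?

Total stopping distance ≈ 78.5 m

a = μg = 0.56 × 9.8 = 5.488 m/s².
Reaction distance = v·t_r = 19.7000 × 2.19 = 43.143 m.
Braking distance = v²/(2a) = 19.7000² / (2 × 5.488) = 388.090 / 10.976 = 35.358 m.
Total = 43.143 + 35.358 = 78.501 m.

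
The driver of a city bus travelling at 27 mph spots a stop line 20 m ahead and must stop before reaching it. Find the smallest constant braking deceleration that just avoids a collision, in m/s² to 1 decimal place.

27 mph × 0.44704 = 12.0701 m/s.
v² = 2a·d ⇒ a = v²/(2d) = 12.0701² / (2 × 20.000) = 145.687 / 40.000 = 3.6422 m/s².

Required deceleration ≈ 3.6 m/s²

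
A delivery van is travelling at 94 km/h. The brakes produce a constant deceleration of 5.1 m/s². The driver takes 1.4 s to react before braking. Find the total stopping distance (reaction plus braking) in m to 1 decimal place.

Total stopping distance ≈ 103.4 m

94 km/h ÷ 3.6 = 26.1111 m/s.
Reaction distance = v·t_r = 26.1111 × 1.4 = 36.556 m.
Braking distance = v²/(2a) = 26.1111² / (2 × 5.100) = 681.790 / 10.200 = 66.842 m.
Total = 36.556 + 66.842 = 103.398 m.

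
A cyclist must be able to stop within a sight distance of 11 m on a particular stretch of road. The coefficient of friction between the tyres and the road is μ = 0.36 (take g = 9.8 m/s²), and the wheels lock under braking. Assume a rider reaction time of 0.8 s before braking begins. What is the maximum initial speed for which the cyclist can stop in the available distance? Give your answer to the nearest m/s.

Maximum speed ≈ 6 m/s

a = μg = 0.36 × 9.8 = 3.528 m/s².
Stopping distance: v·t_r + v²/(2a) = 11 with t_r = 0.8 s and a = 3.528 m/s².
So v² + 5.645 v − 77.62 = 0.
Positive root: v = −a·t_r + √((a·t_r)² + 2a·d) = −2.822 + √(7.964 + 77.62) = 6.4292 m/s.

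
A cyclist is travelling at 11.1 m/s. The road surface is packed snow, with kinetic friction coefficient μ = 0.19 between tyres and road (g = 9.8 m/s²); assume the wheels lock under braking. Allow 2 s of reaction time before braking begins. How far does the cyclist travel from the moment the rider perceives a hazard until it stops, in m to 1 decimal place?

a = μg = 0.19 × 9.8 = 1.862 m/s².
Reaction distance = v·t_r = 11.1000 × 2 = 22.200 m.
Braking distance = v²/(2a) = 11.1000² / (2 × 1.862) = 123.210 / 3.724 = 33.085 m.
Total = 22.200 + 33.085 = 55.285 m.

Total stopping distance ≈ 55.3 m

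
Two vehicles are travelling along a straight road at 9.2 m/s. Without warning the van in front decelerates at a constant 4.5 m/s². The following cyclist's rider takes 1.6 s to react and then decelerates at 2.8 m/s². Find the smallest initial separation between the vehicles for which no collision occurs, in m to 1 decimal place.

Leader travels v²/(2a_L) = 84.640 / 9.000 = 9.404 m before stopping.
Follower covers v·t_r = 9.2000 × 1.6 = 14.720 m while reacting, then v²/(2a_F) = 84.640 / 5.600 = 15.114 m while braking, for a total of 14.720 + 15.114 = 29.834 m.
Since a_F ≤ a_L and the follower starts braking later, the follower is never slower than the leader, so the closest approach is when both have stopped.
Minimum gap = 29.834 − 9.404 = 20.430 m.

Minimum gap ≈ 20.4 m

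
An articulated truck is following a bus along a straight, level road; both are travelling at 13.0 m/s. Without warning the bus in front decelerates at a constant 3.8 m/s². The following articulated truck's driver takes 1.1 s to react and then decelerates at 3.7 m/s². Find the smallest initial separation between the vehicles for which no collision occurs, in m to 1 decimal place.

Minimum gap ≈ 14.9 m

Leader travels v²/(2a_L) = 169.000 / 7.600 = 22.237 m before stopping.
Follower covers v·t_r = 13.0000 × 1.1 = 14.300 m while reacting, then v²/(2a_F) = 169.000 / 7.400 = 22.838 m while braking, for a total of 14.300 + 22.838 = 37.138 m.
Since a_F ≤ a_L and the follower starts braking later, the follower is never slower than the leader, so the closest approach is when both have stopped.
Minimum gap = 37.138 − 22.237 = 14.901 m.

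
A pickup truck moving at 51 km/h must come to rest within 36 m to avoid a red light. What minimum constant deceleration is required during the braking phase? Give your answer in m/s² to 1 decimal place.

51 km/h ÷ 3.6 = 14.1667 m/s.
v² = 2a·d ⇒ a = v²/(2d) = 14.1667² / (2 × 36.000) = 200.695 / 72.000 = 2.7874 m/s².

Required deceleration ≈ 2.8 m/s²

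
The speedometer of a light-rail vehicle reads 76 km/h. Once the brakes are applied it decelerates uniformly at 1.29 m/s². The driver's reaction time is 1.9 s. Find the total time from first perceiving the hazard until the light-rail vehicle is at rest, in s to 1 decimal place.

Total time ≈ 18.3 s

76 km/h ÷ 3.6 = 21.1111 m/s.
Braking time = v/a = 21.1111 / 1.290 = 16.365 s.
Total = 1.9 + 16.365 = 18.265 s.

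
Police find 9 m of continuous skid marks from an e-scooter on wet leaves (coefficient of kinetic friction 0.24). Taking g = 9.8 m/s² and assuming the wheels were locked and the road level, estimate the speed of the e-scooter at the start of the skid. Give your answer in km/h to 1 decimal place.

Initial speed ≈ 23.4 km/h

Deceleration a = μg = 0.24 × 9.8 = 2.352 m/s².
v = √(2a·d) = √(2 × 2.352 × 9) = √42.336 = 6.5066 m/s.
= 6.5066 × 3.6 = 23.424 km/h.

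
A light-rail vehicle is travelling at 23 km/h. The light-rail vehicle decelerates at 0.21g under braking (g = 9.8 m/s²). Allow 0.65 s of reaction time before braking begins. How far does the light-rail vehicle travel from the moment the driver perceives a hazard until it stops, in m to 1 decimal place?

Total stopping distance ≈ 14.1 m

23 km/h ÷ 3.6 = 6.3889 m/s.
a = 0.21 × 9.8 = 2.058 m/s².
Reaction distance = v·t_r = 6.3889 × 0.65 = 4.153 m.
Braking distance = v²/(2a) = 6.3889² / (2 × 2.058) = 40.818 / 4.116 = 9.917 m.
Total = 4.153 + 9.917 = 14.070 m.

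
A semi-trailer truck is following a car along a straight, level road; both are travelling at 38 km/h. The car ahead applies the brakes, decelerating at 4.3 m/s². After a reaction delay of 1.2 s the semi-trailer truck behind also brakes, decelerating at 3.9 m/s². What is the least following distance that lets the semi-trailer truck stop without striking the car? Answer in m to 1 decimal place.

Minimum gap ≈ 14.0 m

38 km/h ÷ 3.6 = 10.5556 m/s.
Leader travels v²/(2a_L) = 111.421 / 8.600 = 12.956 m before stopping.
Follower covers v·t_r = 10.5556 × 1.2 = 12.667 m while reacting, then v²/(2a_F) = 111.421 / 7.800 = 14.285 m while braking, for a total of 12.667 + 14.285 = 26.952 m.
Since a_F ≤ a_L and the follower starts braking later, the follower is never slower than the leader, so the closest approach is when both have stopped.
Minimum gap = 26.952 − 12.956 = 13.996 m.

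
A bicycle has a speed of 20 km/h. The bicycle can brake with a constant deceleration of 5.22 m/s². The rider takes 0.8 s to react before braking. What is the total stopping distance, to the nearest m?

Total stopping distance ≈ 7 m

20 km/h ÷ 3.6 = 5.5556 m/s.
Reaction distance = v·t_r = 5.5556 × 0.8 = 4.444 m.
Braking distance = v²/(2a) = 5.5556² / (2 × 5.220) = 30.865 / 10.440 = 2.956 m.
Total = 4.444 + 2.956 = 7.400 m.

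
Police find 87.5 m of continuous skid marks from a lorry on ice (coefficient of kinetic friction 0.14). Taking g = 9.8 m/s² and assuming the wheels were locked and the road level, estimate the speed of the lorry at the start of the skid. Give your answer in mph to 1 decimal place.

Initial speed ≈ 34.7 mph

Deceleration a = μg = 0.14 × 9.8 = 1.372 m/s².
v = √(2a·d) = √(2 × 1.372 × 87.5) = √240.100 = 15.4952 m/s.
= 15.4952 ÷ 0.44704 = 34.662 mph.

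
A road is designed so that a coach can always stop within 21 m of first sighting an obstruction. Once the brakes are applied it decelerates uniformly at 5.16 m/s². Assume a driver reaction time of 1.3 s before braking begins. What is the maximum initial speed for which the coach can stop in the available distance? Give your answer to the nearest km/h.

Maximum speed ≈ 34 km/h

Stopping distance: v·t_r + v²/(2a) = 21 with t_r = 1.3 s and a = 5.160 m/s².
So v² + 13.416 v − 216.72 = 0.
Positive root: v = −a·t_r + √((a·t_r)² + 2a·d) = −6.708 + √(44.997 + 216.72) = 9.4697 m/s.
9.4697 m/s × 3.6 = 34.091 km/h.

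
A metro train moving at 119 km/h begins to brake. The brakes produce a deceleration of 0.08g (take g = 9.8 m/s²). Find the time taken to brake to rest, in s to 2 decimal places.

Braking time ≈ 42.16 s

119 km/h ÷ 3.6 = 33.0556 m/s.
a = 0.08 × 9.8 = 0.784 m/s².
Braking time = v/a = 33.0556 / 0.784 = 42.163 s.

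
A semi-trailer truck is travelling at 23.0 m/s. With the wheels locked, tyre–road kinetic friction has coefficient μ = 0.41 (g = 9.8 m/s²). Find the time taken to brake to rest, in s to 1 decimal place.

Braking time ≈ 5.7 s

a = μg = 0.41 × 9.8 = 4.018 m/s².
Braking time = v/a = 23.0000 / 4.018 = 5.724 s.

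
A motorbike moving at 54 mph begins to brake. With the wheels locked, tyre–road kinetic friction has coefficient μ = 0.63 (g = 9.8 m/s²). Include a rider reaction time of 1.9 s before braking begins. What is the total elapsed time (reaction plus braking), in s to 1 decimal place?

Total time ≈ 5.8 s

54 mph × 0.44704 = 24.1402 m/s.
a = μg = 0.63 × 9.8 = 6.174 m/s².
Braking time = v/a = 24.1402 / 6.174 = 3.910 s.
Total = 1.9 + 3.910 = 5.810 s.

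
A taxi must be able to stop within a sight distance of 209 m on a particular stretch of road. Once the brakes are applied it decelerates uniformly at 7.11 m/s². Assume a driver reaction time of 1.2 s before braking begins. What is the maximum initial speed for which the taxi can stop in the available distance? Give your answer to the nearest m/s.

Maximum speed ≈ 47 m/s

Stopping distance: v·t_r + v²/(2a) = 209 with t_r = 1.2 s and a = 7.110 m/s².
So v² + 17.064 v − 2971.98 = 0.
Positive root: v = −a·t_r + √((a·t_r)² + 2a·d) = −8.532 + √(72.795 + 2971.98) = 46.6475 m/s.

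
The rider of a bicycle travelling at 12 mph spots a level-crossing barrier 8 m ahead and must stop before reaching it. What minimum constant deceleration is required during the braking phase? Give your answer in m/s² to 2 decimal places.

12 mph × 0.44704 = 5.3645 m/s.
v² = 2a·d ⇒ a = v²/(2d) = 5.3645² / (2 × 8.000) = 28.778 / 16.000 = 1.7986 m/s².

Required deceleration ≈ 1.80 m/s²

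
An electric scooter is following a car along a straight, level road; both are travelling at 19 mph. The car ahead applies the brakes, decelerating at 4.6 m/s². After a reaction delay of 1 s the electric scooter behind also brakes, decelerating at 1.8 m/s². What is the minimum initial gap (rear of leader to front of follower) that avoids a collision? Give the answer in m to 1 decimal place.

19 mph × 0.44704 = 8.4938 m/s.
Leader travels v²/(2a_L) = 72.145 / 9.200 = 7.842 m before stopping.
Follower covers v·t_r = 8.4938 × 1 = 8.494 m while reacting, then v²/(2a_F) = 72.145 / 3.600 = 20.040 m while braking, for a total of 8.494 + 20.040 = 28.534 m.
Since a_F ≤ a_L and the follower starts braking later, the follower is never slower than the leader, so the closest approach is when both have stopped.
Minimum gap = 28.534 − 7.842 = 20.692 m.

Minimum gap ≈ 20.7 m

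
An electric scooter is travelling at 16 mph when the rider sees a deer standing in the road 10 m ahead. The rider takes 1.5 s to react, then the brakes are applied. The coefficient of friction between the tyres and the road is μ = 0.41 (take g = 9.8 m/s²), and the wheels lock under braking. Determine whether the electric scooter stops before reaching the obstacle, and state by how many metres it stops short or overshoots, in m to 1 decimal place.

16 mph × 0.44704 = 7.1526 m/s.
a = μg = 0.41 × 9.8 = 4.018 m/s².
Reaction distance = 7.1526 × 1.5 = 10.729 m.
Braking distance = v²/(2a) = 51.160 / 8.036 = 6.366 m.
Total stopping distance = 10.729 + 6.366 = 17.095 m, vs 10 m available — it cannot stop in time and overshoots by 17.095 − 10 = 7.095 m.

No — it overshoots by 7.1 m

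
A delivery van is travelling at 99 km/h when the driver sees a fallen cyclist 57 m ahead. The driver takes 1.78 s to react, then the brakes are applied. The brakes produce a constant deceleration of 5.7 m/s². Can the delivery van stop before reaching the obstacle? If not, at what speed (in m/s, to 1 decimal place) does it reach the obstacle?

No — it strikes the obstacle at 25.8 m/s

99 km/h ÷ 3.6 = 27.5000 m/s.
Reaction distance = 27.5000 × 1.78 = 48.950 m.
Braking distance needed to stop: v²/(2a) = 756.250 / 11.400 = 66.338 m, so total needed = 48.950 + 66.338 = 115.288 m > 57 m — it cannot stop.
Distance remaining when braking begins: 57 − 48.950 = 8.050 m.
v² = v₀² − 2a·d = 756.250 − 2 × 5.700 × 8.050 = 664.480 m²/s².
v = √664.480 = 25.778 m/s.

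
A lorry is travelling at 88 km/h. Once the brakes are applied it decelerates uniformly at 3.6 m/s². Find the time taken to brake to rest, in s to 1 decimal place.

Braking time ≈ 6.8 s

88 km/h ÷ 3.6 = 24.4444 m/s.
Braking time = v/a = 24.4444 / 3.600 = 6.790 s.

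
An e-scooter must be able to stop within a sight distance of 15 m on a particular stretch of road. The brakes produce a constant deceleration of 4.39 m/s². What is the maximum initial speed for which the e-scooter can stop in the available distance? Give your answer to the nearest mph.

v²/(2a) = d ⇒ v = √(2 × 4.390 × 15) = √131.70 = 11.4761 m/s.
11.4761 m/s ÷ 0.44704 = 25.671 mph.

Maximum speed ≈ 26 mph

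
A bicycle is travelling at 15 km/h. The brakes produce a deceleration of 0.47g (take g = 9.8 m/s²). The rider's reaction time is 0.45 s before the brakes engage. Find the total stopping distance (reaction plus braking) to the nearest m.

Total stopping distance ≈ 4 m

15 km/h ÷ 3.6 = 4.1667 m/s.
a = 0.47 × 9.8 = 4.606 m/s².
Reaction distance = v·t_r = 4.1667 × 0.45 = 1.875 m.
Braking distance = v²/(2a) = 4.1667² / (2 × 4.606) = 17.361 / 9.212 = 1.885 m.
Total = 1.875 + 1.885 = 3.760 m.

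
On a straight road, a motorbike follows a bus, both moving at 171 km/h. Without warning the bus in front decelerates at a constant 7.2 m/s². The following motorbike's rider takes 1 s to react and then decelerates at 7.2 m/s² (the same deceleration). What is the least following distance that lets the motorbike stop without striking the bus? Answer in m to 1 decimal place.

171 km/h ÷ 3.6 = 47.5000 m/s.
Leader travels v²/(2a_L) = 2256.250 / 14.400 = 156.684 m before stopping.
Follower covers v·t_r = 47.5000 × 1 = 47.500 m while reacting, then v²/(2a_F) = 2256.250 / 14.400 = 156.684 m while braking, for a total of 47.500 + 156.684 = 204.184 m.
Since a_F ≤ a_L and the follower starts braking later, the follower is never slower than the leader, so the closest approach is when both have stopped.
Minimum gap = 204.184 − 156.684 = 47.500 m.

Minimum gap ≈ 47.5 m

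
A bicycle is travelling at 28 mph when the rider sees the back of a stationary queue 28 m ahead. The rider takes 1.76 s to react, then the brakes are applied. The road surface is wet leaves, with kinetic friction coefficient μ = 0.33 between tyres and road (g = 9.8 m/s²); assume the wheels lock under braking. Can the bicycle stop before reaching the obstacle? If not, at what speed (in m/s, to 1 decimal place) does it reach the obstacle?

28 mph × 0.44704 = 12.5171 m/s.
a = μg = 0.33 × 9.8 = 3.234 m/s².
Reaction distance = 12.5171 × 1.76 = 22.030 m.
Braking distance needed to stop: v²/(2a) = 156.678 / 6.468 = 24.224 m, so total needed = 22.030 + 24.224 = 46.254 m > 28 m — it cannot stop.
Distance remaining when braking begins: 28 − 22.030 = 5.970 m.
v² = v₀² − 2a·d = 156.678 − 2 × 3.234 × 5.970 = 118.064 m²/s².
v = √118.064 = 10.866 m/s.

No — it strikes the obstacle at 10.9 m/s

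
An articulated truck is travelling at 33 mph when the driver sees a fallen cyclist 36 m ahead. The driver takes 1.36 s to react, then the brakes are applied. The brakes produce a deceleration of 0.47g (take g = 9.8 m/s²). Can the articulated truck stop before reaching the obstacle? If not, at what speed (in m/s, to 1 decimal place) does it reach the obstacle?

No — it strikes the obstacle at 8.4 m/s

33 mph × 0.44704 = 14.7523 m/s.
a = 0.47 × 9.8 = 4.606 m/s².
Reaction distance = 14.7523 × 1.36 = 20.063 m.
Braking distance needed to stop: v²/(2a) = 217.630 / 9.212 = 23.625 m, so total needed = 20.063 + 23.625 = 43.688 m > 36 m — it cannot stop.
Distance remaining when braking begins: 36 − 20.063 = 15.937 m.
v² = v₀² − 2a·d = 217.630 − 2 × 4.606 × 15.937 = 70.818 m²/s².
v = √70.818 = 8.415 m/s.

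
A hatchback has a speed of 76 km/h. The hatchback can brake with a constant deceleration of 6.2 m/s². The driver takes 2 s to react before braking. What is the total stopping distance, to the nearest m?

Total stopping distance ≈ 78 m

76 km/h ÷ 3.6 = 21.1111 m/s.
Reaction distance = v·t_r = 21.1111 × 2 = 42.222 m.
Braking distance = v²/(2a) = 21.1111² / (2 × 6.200) = 445.679 / 12.400 = 35.942 m.
Total = 42.222 + 35.942 = 78.164 m.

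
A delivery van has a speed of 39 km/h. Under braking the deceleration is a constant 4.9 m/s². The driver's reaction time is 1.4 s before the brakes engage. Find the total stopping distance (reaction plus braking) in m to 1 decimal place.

Total stopping distance ≈ 27.1 m

39 km/h ÷ 3.6 = 10.8333 m/s.
Reaction distance = v·t_r = 10.8333 × 1.4 = 15.167 m.
Braking distance = v²/(2a) = 10.8333² / (2 × 4.900) = 117.360 / 9.800 = 11.976 m.
Total = 15.167 + 11.976 = 27.143 m.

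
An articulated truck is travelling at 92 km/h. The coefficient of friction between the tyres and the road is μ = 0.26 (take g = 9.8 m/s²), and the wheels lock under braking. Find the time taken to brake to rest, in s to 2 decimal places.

Braking time ≈ 10.03 s

92 km/h ÷ 3.6 = 25.5556 m/s.
a = μg = 0.26 × 9.8 = 2.548 m/s².
Braking time = v/a = 25.5556 / 2.548 = 10.030 s.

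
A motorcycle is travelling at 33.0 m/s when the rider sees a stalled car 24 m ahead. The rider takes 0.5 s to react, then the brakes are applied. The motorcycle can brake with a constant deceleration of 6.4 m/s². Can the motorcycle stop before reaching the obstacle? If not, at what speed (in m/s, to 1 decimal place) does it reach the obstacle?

Reaction distance = 33.0000 × 0.5 = 16.500 m.
Braking distance needed to stop: v²/(2a) = 1089.000 / 12.800 = 85.078 m, so total needed = 16.500 + 85.078 = 101.578 m > 24 m — it cannot stop.
Distance remaining when braking begins: 24 − 16.500 = 7.500 m.
v² = v₀² − 2a·d = 1089.000 − 2 × 6.400 × 7.500 = 993.000 m²/s².
v = √993.000 = 31.512 m/s.

No — it strikes the obstacle at 31.5 m/s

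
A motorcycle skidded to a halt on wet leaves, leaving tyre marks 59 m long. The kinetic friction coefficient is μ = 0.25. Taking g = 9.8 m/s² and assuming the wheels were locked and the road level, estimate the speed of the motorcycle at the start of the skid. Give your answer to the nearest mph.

Initial speed ≈ 38 mph

Deceleration a = μg = 0.25 × 9.8 = 2.450 m/s².
v = √(2a·d) = √(2 × 2.450 × 59) = √289.100 = 17.0029 m/s.
= 17.0029 ÷ 0.44704 = 38.034 mph.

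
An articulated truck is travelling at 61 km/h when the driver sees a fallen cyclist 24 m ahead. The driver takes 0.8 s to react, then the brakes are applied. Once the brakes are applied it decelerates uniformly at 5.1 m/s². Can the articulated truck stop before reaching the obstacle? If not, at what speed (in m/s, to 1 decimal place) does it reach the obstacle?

61 km/h ÷ 3.6 = 16.9444 m/s.
Reaction distance = 16.9444 × 0.8 = 13.556 m.
Braking distance needed to stop: v²/(2a) = 287.113 / 10.200 = 28.148 m, so total needed = 13.556 + 28.148 = 41.704 m > 24 m — it cannot stop.
Distance remaining when braking begins: 24 − 13.556 = 10.444 m.
v² = v₀² − 2a·d = 287.113 − 2 × 5.100 × 10.444 = 180.584 m²/s².
v = √180.584 = 13.438 m/s.

No — it strikes the obstacle at 13.4 m/s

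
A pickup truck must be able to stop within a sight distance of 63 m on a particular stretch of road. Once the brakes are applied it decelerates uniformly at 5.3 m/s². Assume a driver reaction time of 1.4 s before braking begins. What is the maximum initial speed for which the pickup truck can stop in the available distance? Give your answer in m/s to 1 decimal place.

Maximum speed ≈ 19.5 m/s

Stopping distance: v·t_r + v²/(2a) = 63 with t_r = 1.4 s and a = 5.300 m/s².
So v² + 14.840 v − 667.80 = 0.
Positive root: v = −a·t_r + √((a·t_r)² + 2a·d) = −7.420 + √(55.056 + 667.80) = 19.4660 m/s.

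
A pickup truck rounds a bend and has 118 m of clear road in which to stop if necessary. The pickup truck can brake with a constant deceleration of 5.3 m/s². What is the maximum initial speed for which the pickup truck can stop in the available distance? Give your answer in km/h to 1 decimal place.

Maximum speed ≈ 127.3 km/h

v²/(2a) = d ⇒ v = √(2 × 5.300 × 118) = √1250.80 = 35.3667 m/s.
35.3667 m/s × 3.6 = 127.320 km/h.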